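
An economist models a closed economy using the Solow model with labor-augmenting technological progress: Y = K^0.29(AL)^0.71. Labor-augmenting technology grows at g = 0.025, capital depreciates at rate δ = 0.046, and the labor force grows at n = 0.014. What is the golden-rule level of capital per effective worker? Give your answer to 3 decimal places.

Break-even investment rate: n + g + δ = 0.014 + 0.025 + 0.046 = 0.085.
Setting f'(k) = n+g+δ gives 0.29·k^(0.29−1) = 0.085, hence k_gold = (0.29/0.085)^(1/0.71) ≈ 5.6322.

k_gold ≈ 5.632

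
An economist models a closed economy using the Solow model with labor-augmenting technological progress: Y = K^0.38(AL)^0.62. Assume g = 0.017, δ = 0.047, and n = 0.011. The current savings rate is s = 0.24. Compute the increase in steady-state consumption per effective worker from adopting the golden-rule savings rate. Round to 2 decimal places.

Δc ≈ 0.13

Break-even investment rate: n + g + δ = 0.011 + 0.017 + 0.047 = 0.075.
Current steady state (s = 0.24): k* = (0.24/0.075)^(1/0.62) ≈ 6.5277, y* = 6.5277^0.38 ≈ 2.0399, c* = (1−0.24)·2.0399 ≈ 1.5503.
At the golden rule the marginal product of capital equals n+g+δ: 0.38·k^(0.38−1) = 0.075. Solving, k_gold = (0.38/0.075)^(1/0.62) ≈ 13.6977.
y_gold = 13.6977^0.38 ≈ 2.7035, c_gold = y_gold − 0.075·k_gold ≈ 1.6762.
Gain: Δc = 1.6762 − 1.5503 ≈ 0.1258.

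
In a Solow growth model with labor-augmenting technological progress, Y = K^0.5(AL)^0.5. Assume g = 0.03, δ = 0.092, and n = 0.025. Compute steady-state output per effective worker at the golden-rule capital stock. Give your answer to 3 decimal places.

Capital per effective worker breaks even when investment replaces (n + g + δ)·k; here n + g + δ = 0.147.
Maximizing c = f(k) − (n+g+δ)·k gives f'(k) = n+g+δ, i.e. 0.5·k^(0.5−1) = 0.147, so k_gold = (0.5/0.147)^(1/0.5) ≈ 11.5693.
Output: y_gold = k_gold^0.5 = 11.5693^0.5 ≈ 3.4014.

y_gold ≈ 3.401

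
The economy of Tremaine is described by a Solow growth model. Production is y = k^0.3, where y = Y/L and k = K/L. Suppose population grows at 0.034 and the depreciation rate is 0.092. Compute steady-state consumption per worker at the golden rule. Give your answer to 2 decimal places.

Break-even investment rate: n + δ = 0.034 + 0.092 = 0.126.
At the golden rule the marginal product of capital equals n+δ: 0.3·k^(0.3−1) = 0.126. Solving, k_gold = (0.3/0.126)^(1/0.7) ≈ 3.4531.
y_gold = 3.4531^0.3 ≈ 1.4503.
c_gold = y_gold − (n+δ)·k_gold = 1.4503 − 0.126·3.4531 ≈ 1.0152.

c_gold ≈ 1.02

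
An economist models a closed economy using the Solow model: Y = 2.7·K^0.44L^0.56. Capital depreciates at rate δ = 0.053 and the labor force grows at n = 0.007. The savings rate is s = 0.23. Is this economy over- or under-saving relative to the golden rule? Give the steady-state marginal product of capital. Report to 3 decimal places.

under-saving; MPK ≈ 0.115

Capital per worker breaks even when investment replaces (n + δ)·k; here n + δ = 0.06.
Steady-state k*: s·A·k^0.44 = 0.06·k gives k* = (0.23·2.7/0.06)^(1/0.56) ≈ 64.9222.
MPK = 0.44·2.7·64.9222^(-0.56) ≈ 0.1148.
MPK > n+δ = 0.06, so the economy is dynamically efficient (under-saving).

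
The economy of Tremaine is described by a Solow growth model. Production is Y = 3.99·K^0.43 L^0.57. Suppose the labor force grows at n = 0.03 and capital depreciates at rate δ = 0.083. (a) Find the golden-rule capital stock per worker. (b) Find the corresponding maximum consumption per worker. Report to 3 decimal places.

The effective depreciation rate is n + δ = 0.03 + 0.083 = 0.113.
Setting f'(k) = n+δ gives 0.43·3.99·k^(0.43−1) = 0.113, hence k_gold = (0.43·3.99/0.113)^(1/0.57) ≈ 118.1861.
y_gold = 3.99·118.1861^0.43 ≈ 31.0582; c_gold = y_gold − 0.113·k_gold ≈ 17.7032.

(a) k_gold ≈ 118.186; (b) c_gold ≈ 17.703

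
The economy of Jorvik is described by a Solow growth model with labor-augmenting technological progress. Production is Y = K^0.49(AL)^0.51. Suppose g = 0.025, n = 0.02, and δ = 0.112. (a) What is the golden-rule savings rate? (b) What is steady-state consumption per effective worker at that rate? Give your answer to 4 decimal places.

Capital per effective worker breaks even when investment replaces (n + g + δ)·k; here n + g + δ = 0.157.
For Cobb-Douglas, s_gold equals capital's share: s_gold = 0.49.
Maximizing c = f(k) − (n+g+δ)·k gives f'(k) = n+g+δ, i.e. 0.49·k^(0.49−1) = 0.157, so k_gold = (0.49/0.157)^(1/0.51) ≈ 9.3156.
y_gold = 9.3156^0.49 ≈ 2.9848; c_gold = (1−0.49)·y_gold ≈ 1.5222.

(a) s_gold = 0.4900; (b) c_gold ≈ 1.5222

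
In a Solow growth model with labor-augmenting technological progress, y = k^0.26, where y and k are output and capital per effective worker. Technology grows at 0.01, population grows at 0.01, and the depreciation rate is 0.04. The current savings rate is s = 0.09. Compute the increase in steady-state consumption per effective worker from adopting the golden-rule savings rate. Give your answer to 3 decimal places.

Break-even investment rate: n + g + δ = 0.01 + 0.01 + 0.04 = 0.06.
Current steady state (s = 0.09): k* = (0.09/0.06)^(1/0.74) ≈ 1.7297, y* = 1.7297^0.26 ≈ 1.1531, c* = (1−0.09)·1.1531 ≈ 1.0493.
Maximizing c = f(k) − (n+g+δ)·k gives f'(k) = n+g+δ, i.e. 0.26·k^(0.26−1) = 0.06, so k_gold = (0.26/0.06)^(1/0.74) ≈ 7.2539.
y_gold = 7.2539^0.26 ≈ 1.6740, c_gold = y_gold − 0.06·k_gold ≈ 1.2387.
Gain: Δc = 1.2387 − 1.0493 ≈ 0.1894.

Δc ≈ 0.189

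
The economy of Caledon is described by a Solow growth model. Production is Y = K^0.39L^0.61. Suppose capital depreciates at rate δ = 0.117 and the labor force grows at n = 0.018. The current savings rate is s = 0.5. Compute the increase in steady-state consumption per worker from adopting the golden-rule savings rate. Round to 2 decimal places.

Δc ≈ 0.05

The effective depreciation rate is n + δ = 0.018 + 0.117 = 0.135.
Current steady state (s = 0.5): k* = (0.5/0.135)^(1/0.61) ≈ 8.5544, y* = 8.5544^0.39 ≈ 2.3097, c* = (1−0.5)·2.3097 ≈ 1.1548.
Maximizing c = f(k) − (n+δ)·k gives f'(k) = n+δ, i.e. 0.39·k^(0.39−1) = 0.135, so k_gold = (0.39/0.135)^(1/0.61) ≈ 5.6924.
y_gold = 5.6924^0.39 ≈ 1.9705, c_gold = y_gold − 0.135·k_gold ≈ 1.2020.
Gain: Δc = 1.2020 − 1.1548 ≈ 0.0471.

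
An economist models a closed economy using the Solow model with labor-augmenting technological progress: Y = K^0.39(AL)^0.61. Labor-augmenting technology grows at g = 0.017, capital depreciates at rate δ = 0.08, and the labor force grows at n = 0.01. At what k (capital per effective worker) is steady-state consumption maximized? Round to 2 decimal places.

Break-even investment rate: n + g + δ = 0.01 + 0.017 + 0.08 = 0.107.
Golden rule sets MPK = n+g+δ: 0.39·k^(0.39−1) = 0.107, so k_gold = (0.39/0.107)^(1/0.61) ≈ 8.3327.

k_gold ≈ 8.33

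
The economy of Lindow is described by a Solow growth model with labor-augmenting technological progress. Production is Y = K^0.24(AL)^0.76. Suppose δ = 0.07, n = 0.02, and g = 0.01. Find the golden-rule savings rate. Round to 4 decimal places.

Capital per effective worker breaks even when investment replaces (n + g + δ)·k; here n + g + δ = 0.1.
At the golden rule MPK = n+g+δ, and in any Cobb-Douglas steady state s = (n+g+δ)·k/y = MPK·k/y = capital's share 0.24.

s_gold = 0.2400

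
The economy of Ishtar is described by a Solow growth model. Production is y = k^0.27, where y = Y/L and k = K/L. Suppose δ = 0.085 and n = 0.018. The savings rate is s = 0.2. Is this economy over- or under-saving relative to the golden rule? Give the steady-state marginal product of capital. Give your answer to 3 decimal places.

under-saving; MPK ≈ 0.139

n + δ = 0.018 + 0.085 = 0.103.
Steady-state k*: s·k^0.27 = 0.103·k gives k* = (0.2/0.103)^(1/0.73) ≈ 2.4819.
MPK = 0.27·2.4819^(-0.73) ≈ 0.1390.
MPK > n+δ = 0.103, so the economy is dynamically efficient (under-saving).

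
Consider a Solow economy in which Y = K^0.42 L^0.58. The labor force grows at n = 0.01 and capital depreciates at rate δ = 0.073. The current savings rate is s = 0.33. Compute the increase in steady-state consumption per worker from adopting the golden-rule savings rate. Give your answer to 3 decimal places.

Δc ≈ 0.056

Break-even investment rate: n + δ = 0.01 + 0.073 = 0.083.
Current steady state (s = 0.33): k* = (0.33/0.083)^(1/0.58) ≈ 10.8021, y* = 10.8021^0.42 ≈ 2.7169, c* = (1−0.33)·2.7169 ≈ 1.8203.
At the golden rule the marginal product of capital equals n+δ: 0.42·k^(0.42−1) = 0.083. Solving, k_gold = (0.42/0.083)^(1/0.58) ≈ 16.3715.
y_gold = 16.3715^0.42 ≈ 3.2353, c_gold = y_gold − 0.083·k_gold ≈ 1.8765.
Gain: Δc = 1.8765 − 1.8203 ≈ 0.0562.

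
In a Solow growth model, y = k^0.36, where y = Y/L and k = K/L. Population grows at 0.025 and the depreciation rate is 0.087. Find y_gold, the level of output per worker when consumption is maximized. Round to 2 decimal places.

Break-even investment rate: n + δ = 0.025 + 0.087 = 0.112.
Setting f'(k) = n+δ gives 0.36·k^(0.36−1) = 0.112, hence k_gold = (0.36/0.112)^(1/0.64) ≈ 6.1990.
Output: y_gold = k_gold^0.36 = 6.1990^0.36 ≈ 1.9286.

y_gold ≈ 1.93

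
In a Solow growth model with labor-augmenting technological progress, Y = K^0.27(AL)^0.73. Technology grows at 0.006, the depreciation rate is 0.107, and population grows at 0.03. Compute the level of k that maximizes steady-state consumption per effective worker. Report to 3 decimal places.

k_gold ≈ 2.388

Break-even investment rate: n + g + δ = 0.03 + 0.006 + 0.107 = 0.143.
Maximizing c = f(k) − (n+g+δ)·k gives f'(k) = n+g+δ, i.e. 0.27·k^(0.27−1) = 0.143, so k_gold = (0.27/0.143)^(1/0.73) ≈ 2.3885.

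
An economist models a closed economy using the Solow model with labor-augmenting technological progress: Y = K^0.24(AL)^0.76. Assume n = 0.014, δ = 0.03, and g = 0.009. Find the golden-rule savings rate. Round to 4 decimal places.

s_gold = 0.2400

Break-even investment rate: n + g + δ = 0.014 + 0.009 + 0.03 = 0.053.
At the golden rule MPK = n+g+δ, and in any Cobb-Douglas steady state s = (n+g+δ)·k/y = MPK·k/y = capital's share 0.24.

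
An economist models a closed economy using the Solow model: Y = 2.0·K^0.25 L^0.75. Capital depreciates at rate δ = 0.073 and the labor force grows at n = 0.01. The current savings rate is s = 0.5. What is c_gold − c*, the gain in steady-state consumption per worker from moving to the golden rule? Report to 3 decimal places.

Δc ≈ 0.437

The effective depreciation rate is n + δ = 0.01 + 0.073 = 0.083.
Current steady state (s = 0.5): k* = (0.5·2.0/0.083)^(1/0.75) ≈ 27.6204, y* = 2.0·27.6204^0.25 ≈ 4.5850, c* = (1−0.5)·4.5850 ≈ 2.2925.
Golden rule sets MPK = n+δ: 0.25·2.0·k^(0.25−1) = 0.083, so k_gold = (0.25·2.0/0.083)^(1/0.75) ≈ 10.9611.
y_gold = 2.0·10.9611^0.25 ≈ 3.6391, c_gold = y_gold − 0.083·k_gold ≈ 2.7293.
Gain: Δc = 2.7293 − 2.2925 ≈ 0.4368.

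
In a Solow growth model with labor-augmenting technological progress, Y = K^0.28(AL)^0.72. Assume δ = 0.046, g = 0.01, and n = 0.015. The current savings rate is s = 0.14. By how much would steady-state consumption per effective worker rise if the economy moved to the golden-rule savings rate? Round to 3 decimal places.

Capital per effective worker breaks even when investment replaces (n + g + δ)·k; here n + g + δ = 0.071.
Current steady state (s = 0.14): k* = (0.14/0.071)^(1/0.72) ≈ 2.5677, y* = 2.5677^0.28 ≈ 1.3022, c* = (1−0.14)·1.3022 ≈ 1.1199.
Maximizing c = f(k) − (n+g+δ)·k gives f'(k) = n+g+δ, i.e. 0.28·k^(0.28−1) = 0.071, so k_gold = (0.28/0.071)^(1/0.72) ≈ 6.7242.
y_gold = 6.7242^0.28 ≈ 1.7051, c_gold = y_gold − 0.071·k_gold ≈ 1.2276.
Gain: Δc = 1.2276 − 1.1199 ≈ 0.1078.

Δc ≈ 0.108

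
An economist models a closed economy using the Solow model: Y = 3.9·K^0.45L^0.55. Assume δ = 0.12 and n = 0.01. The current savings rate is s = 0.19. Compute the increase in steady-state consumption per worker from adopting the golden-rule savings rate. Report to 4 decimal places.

Break-even investment rate: n + δ = 0.01 + 0.12 = 0.13.
Current steady state (s = 0.19): k* = (0.19·3.9/0.13)^(1/0.55) ≈ 23.6765, y* = 3.9·23.6765^0.45 ≈ 16.1997, c* = (1−0.19)·16.1997 ≈ 13.1218.
Golden rule sets MPK = n+δ: 0.45·3.9·k^(0.45−1) = 0.13, so k_gold = (0.45·3.9/0.13)^(1/0.55) ≈ 113.5409.
y_gold = 3.9·113.5409^0.45 ≈ 32.8007, c_gold = y_gold − 0.13·k_gold ≈ 18.0404.
Gain: Δc = 18.0404 − 13.1218 ≈ 4.9186.

Δc ≈ 4.9186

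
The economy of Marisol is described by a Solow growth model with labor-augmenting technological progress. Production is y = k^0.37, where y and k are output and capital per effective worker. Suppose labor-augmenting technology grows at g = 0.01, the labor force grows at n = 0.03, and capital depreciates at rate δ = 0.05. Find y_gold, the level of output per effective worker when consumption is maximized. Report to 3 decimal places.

Break-even investment rate: n + g + δ = 0.03 + 0.01 + 0.05 = 0.09.
Golden rule sets MPK = n+g+δ: 0.37·k^(0.37−1) = 0.09, so k_gold = (0.37/0.09)^(1/0.63) ≈ 9.4306.
Output: y_gold = k_gold^0.37 = 9.4306^0.37 ≈ 2.2939.

y_gold ≈ 2.294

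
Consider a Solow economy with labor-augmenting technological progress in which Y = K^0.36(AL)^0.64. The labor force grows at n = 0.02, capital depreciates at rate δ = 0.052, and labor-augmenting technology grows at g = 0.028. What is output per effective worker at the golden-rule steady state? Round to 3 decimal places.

The effective depreciation rate is n + g + δ = 0.02 + 0.028 + 0.052 = 0.1.
Golden rule sets MPK = n+g+δ: 0.36·k^(0.36−1) = 0.1, so k_gold = (0.36/0.1)^(1/0.64) ≈ 7.3998.
Output: y_gold = k_gold^0.36 = 7.3998^0.36 ≈ 2.0555.

y_gold ≈ 2.056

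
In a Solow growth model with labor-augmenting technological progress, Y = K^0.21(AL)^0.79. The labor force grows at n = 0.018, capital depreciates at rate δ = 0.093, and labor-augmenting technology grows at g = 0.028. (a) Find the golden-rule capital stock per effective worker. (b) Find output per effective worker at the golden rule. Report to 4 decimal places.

The effective depreciation rate is n + g + δ = 0.018 + 0.028 + 0.093 = 0.139.
Golden rule sets MPK = n+g+δ: 0.21·k^(0.21−1) = 0.139, so k_gold = (0.21/0.139)^(1/0.79) ≈ 1.6859.
y_gold = 1.6859^0.21 ≈ 1.1159.

(a) k_gold ≈ 1.6859; (b) y_gold ≈ 1.1159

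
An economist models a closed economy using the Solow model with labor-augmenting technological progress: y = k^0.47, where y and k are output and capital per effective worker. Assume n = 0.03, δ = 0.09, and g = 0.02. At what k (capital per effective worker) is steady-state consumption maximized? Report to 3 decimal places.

k_gold ≈ 9.826

n + g + δ = 0.03 + 0.02 + 0.09 = 0.14.
Maximizing c = f(k) − (n+g+δ)·k gives f'(k) = n+g+δ, i.e. 0.47·k^(0.47−1) = 0.14, so k_gold = (0.47/0.14)^(1/0.53) ≈ 9.8264.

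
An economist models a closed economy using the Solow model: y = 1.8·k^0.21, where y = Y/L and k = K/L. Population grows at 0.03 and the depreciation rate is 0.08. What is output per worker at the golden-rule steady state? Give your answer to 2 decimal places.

y_gold ≈ 2.50

Break-even investment rate: n + δ = 0.03 + 0.08 = 0.11.
Golden rule sets MPK = n+δ: 0.21·1.8·k^(0.21−1) = 0.11, so k_gold = (0.21·1.8/0.11)^(1/0.79) ≈ 4.7710.
Output: y_gold = 1.8·k_gold^0.21 = 1.8·4.7710^0.21 ≈ 2.4991.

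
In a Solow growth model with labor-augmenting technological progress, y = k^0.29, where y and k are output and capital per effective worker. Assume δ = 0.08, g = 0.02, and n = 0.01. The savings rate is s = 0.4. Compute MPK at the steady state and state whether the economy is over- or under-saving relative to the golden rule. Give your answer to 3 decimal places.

over-saving; MPK ≈ 0.080

The effective depreciation rate is n + g + δ = 0.01 + 0.02 + 0.08 = 0.11.
Steady-state k*: s·k^0.29 = 0.11·k gives k* = (0.4/0.11)^(1/0.71) ≈ 6.1613.
MPK = 0.29·6.1613^(-0.71) ≈ 0.0797.
MPK < n+g+δ = 0.11, so the economy is dynamically inefficient (over-saving).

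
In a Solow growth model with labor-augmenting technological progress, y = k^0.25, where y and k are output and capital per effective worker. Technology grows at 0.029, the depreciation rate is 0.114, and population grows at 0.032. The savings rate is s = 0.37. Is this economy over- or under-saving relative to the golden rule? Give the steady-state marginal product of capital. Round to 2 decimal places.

over-saving; MPK ≈ 0.12

n + g + δ = 0.032 + 0.029 + 0.114 = 0.175.
Steady-state k*: s·k^0.25 = 0.175·k gives k* = (0.37/0.175)^(1/0.75) ≈ 2.7136.
MPK = 0.25·2.7136^(-0.75) ≈ 0.1182.
MPK < n+g+δ = 0.175, so the economy is dynamically inefficient (over-saving).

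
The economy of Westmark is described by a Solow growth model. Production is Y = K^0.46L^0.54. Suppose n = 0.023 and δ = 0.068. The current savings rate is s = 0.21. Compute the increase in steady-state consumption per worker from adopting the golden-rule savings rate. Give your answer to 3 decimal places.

Δc ≈ 0.536

The effective depreciation rate is n + δ = 0.023 + 0.068 = 0.091.
Current steady state (s = 0.21): k* = (0.21/0.091)^(1/0.54) ≈ 4.7049, y* = 4.7049^0.46 ≈ 2.0388, c* = (1−0.21)·2.0388 ≈ 1.6106.
Setting f'(k) = n+δ gives 0.46·k^(0.46−1) = 0.091, hence k_gold = (0.46/0.091)^(1/0.54) ≈ 20.0992.
y_gold = 20.0992^0.46 ≈ 3.9761, c_gold = y_gold − 0.091·k_gold ≈ 2.1471.
Gain: Δc = 2.1471 − 1.6106 ≈ 0.5365.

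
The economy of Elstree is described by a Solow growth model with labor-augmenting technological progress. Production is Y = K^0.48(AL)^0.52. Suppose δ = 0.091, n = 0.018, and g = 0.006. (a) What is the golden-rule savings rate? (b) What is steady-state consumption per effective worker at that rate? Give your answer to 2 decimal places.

Break-even investment rate: n + g + δ = 0.018 + 0.006 + 0.091 = 0.115.
For Cobb-Douglas, s_gold equals capital's share: s_gold = 0.48.
At the golden rule the marginal product of capital equals n+g+δ: 0.48·k^(0.48−1) = 0.115. Solving, k_gold = (0.48/0.115)^(1/0.52) ≈ 15.6082.
y_gold = 15.6082^0.48 ≈ 3.7395; c_gold = (1−0.48)·y_gold ≈ 1.9445.

(a) s_gold = 0.48; (b) c_gold ≈ 1.94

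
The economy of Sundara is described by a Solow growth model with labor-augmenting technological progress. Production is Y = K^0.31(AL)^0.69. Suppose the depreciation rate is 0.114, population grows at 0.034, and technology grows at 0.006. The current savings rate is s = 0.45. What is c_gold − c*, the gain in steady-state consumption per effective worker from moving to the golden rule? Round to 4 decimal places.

Δc ≈ 0.0544

Capital per effective worker breaks even when investment replaces (n + g + δ)·k; here n + g + δ = 0.154.
Current steady state (s = 0.45): k* = (0.45/0.154)^(1/0.69) ≈ 4.7306, y* = 4.7306^0.31 ≈ 1.6189, c* = (1−0.45)·1.6189 ≈ 0.8904.
Golden rule sets MPK = n+g+δ: 0.31·k^(0.31−1) = 0.154, so k_gold = (0.31/0.154)^(1/0.69) ≈ 2.7564.
y_gold = 2.7564^0.31 ≈ 1.3693, c_gold = y_gold − 0.154·k_gold ≈ 0.9448.
Gain: Δc = 0.9448 − 0.8904 ≈ 0.0544.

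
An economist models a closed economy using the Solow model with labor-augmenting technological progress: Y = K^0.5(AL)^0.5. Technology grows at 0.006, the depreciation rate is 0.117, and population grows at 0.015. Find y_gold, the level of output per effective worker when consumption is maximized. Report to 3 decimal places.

The effective depreciation rate is n + g + δ = 0.015 + 0.006 + 0.117 = 0.138.
Setting f'(k) = n+g+δ gives 0.5·k^(0.5−1) = 0.138, hence k_gold = (0.5/0.138)^(1/0.5) ≈ 13.1275.
Output: y_gold = k_gold^0.5 = 13.1275^0.5 ≈ 3.6232.

y_gold ≈ 3.623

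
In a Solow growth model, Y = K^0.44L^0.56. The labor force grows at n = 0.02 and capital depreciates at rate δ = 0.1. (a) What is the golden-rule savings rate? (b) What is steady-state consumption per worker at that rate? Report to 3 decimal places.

(a) s_gold = 0.440; (b) c_gold ≈ 1.554

Break-even investment rate: n + δ = 0.02 + 0.1 = 0.12.
For Cobb-Douglas, s_gold equals capital's share: s_gold = 0.44.
Maximizing c = f(k) − (n+δ)·k gives f'(k) = n+δ, i.e. 0.44·k^(0.44−1) = 0.12, so k_gold = (0.44/0.12)^(1/0.56) ≈ 10.1772.
y_gold = 10.1772^0.44 ≈ 2.7756; c_gold = (1−0.44)·y_gold ≈ 1.5543.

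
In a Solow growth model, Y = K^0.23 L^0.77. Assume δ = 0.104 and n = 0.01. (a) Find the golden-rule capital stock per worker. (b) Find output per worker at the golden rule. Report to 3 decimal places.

(a) k_gold ≈ 2.488; (b) y_gold ≈ 1.233

The effective depreciation rate is n + δ = 0.01 + 0.104 = 0.114.
At the golden rule the marginal product of capital equals n+δ: 0.23·k^(0.23−1) = 0.114. Solving, k_gold = (0.23/0.114)^(1/0.77) ≈ 2.4881.
y_gold = 2.4881^0.23 ≈ 1.2332.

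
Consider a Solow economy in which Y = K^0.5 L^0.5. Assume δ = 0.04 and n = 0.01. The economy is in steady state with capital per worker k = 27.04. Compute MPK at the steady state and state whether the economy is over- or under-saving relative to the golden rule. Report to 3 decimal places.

under-saving; MPK ≈ 0.096

Break-even investment rate: n + δ = 0.01 + 0.04 = 0.05.
MPK = 0.5·k^(0.5−1) = 0.5·27.04^(-0.5) ≈ 0.0962.
MPK > 0.05, so the economy is dynamically efficient (under-saving).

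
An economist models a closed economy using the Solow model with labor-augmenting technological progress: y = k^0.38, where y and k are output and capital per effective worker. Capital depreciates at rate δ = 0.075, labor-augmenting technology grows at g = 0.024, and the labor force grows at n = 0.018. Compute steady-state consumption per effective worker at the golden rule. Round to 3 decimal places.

n + g + δ = 0.018 + 0.024 + 0.075 = 0.117.
Maximizing c = f(k) − (n+g+δ)·k gives f'(k) = n+g+δ, i.e. 0.38·k^(0.38−1) = 0.117, so k_gold = (0.38/0.117)^(1/0.62) ≈ 6.6859.
y_gold = 6.6859^0.38 ≈ 2.0585.
c_gold = y_gold − (n+g+δ)·k_gold = 2.0585 − 0.117·6.6859 ≈ 1.2763.

c_gold ≈ 1.276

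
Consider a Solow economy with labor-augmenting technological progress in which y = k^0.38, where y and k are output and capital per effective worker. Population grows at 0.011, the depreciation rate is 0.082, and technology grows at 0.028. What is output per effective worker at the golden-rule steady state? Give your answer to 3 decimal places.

y_gold ≈ 2.017

The effective depreciation rate is n + g + δ = 0.011 + 0.028 + 0.082 = 0.121.
At the golden rule the marginal product of capital equals n+g+δ: 0.38·k^(0.38−1) = 0.121. Solving, k_gold = (0.38/0.121)^(1/0.62) ≈ 6.3330.
Output: y_gold = k_gold^0.38 = 6.3330^0.38 ≈ 2.0166.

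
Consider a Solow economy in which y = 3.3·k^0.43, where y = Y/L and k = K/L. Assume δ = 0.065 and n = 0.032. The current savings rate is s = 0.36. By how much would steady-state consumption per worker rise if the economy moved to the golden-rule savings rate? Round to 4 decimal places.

n + δ = 0.032 + 0.065 = 0.097.
Current steady state (s = 0.36): k* = (0.36·3.3/0.097)^(1/0.57) ≈ 81.0682, y* = 3.3·81.0682^0.43 ≈ 21.8434, c* = (1−0.36)·21.8434 ≈ 13.9798.
Setting f'(k) = n+δ gives 0.43·3.3·k^(0.43−1) = 0.097, hence k_gold = (0.43·3.3/0.097)^(1/0.57) ≈ 110.7208.
y_gold = 3.3·110.7208^0.43 ≈ 24.9766, c_gold = y_gold − 0.097·k_gold ≈ 14.2366.
Gain: Δc = 14.2366 − 13.9798 ≈ 0.2569.

Δc ≈ 0.2569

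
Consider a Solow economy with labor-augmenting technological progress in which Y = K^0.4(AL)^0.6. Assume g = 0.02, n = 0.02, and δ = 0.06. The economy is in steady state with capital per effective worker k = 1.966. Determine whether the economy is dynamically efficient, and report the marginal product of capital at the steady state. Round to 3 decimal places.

dynamically efficient; MPK ≈ 0.267

n + g + δ = 0.02 + 0.02 + 0.06 = 0.1.
MPK = 0.4·k^(0.4−1) = 0.4·1.966^(-0.6) ≈ 0.2666.
MPK > 0.1, so the economy is dynamically efficient (under-saving).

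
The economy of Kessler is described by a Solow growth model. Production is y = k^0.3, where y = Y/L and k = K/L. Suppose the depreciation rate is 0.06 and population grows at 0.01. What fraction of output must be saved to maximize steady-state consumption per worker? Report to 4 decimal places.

The effective depreciation rate is n + δ = 0.01 + 0.06 = 0.07.
At the golden rule MPK = n+δ, and in any Cobb-Douglas steady state s = (n+δ)·k/y = MPK·k/y = capital's share 0.3.

s_gold = 0.3000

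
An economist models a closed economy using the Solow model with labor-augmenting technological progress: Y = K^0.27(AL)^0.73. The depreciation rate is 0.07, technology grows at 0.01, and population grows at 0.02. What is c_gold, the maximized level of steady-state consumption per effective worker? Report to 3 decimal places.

Capital per effective worker breaks even when investment replaces (n + g + δ)·k; here n + g + δ = 0.1.
Setting f'(k) = n+g+δ gives 0.27·k^(0.27−1) = 0.1, hence k_gold = (0.27/0.1)^(1/0.73) ≈ 3.8986.
y_gold = 3.8986^0.27 ≈ 1.4439.
c_gold = y_gold − (n+g+δ)·k_gold = 1.4439 − 0.1·3.8986 ≈ 1.0541.

c_gold ≈ 1.054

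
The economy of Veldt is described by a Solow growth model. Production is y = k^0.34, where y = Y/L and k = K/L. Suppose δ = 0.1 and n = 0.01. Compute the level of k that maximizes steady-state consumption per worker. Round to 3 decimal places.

k_gold ≈ 5.528

The effective depreciation rate is n + δ = 0.01 + 0.1 = 0.11.
Golden rule sets MPK = n+δ: 0.34·k^(0.34−1) = 0.11, so k_gold = (0.34/0.11)^(1/0.66) ≈ 5.5278.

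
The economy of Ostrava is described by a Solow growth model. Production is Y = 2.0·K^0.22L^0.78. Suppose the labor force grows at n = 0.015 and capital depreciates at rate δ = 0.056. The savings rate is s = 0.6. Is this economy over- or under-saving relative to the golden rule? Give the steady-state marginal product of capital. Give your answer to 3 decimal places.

over-saving; MPK ≈ 0.026

Capital per worker breaks even when investment replaces (n + δ)·k; here n + δ = 0.071.
Steady-state k*: s·A·k^0.22 = 0.071·k gives k* = (0.6·2.0/0.071)^(1/0.78) ≈ 37.5198.
MPK = 0.22·2.0·37.5198^(-0.78) ≈ 0.0260.
MPK < n+δ = 0.071, so the economy is dynamically inefficient (over-saving).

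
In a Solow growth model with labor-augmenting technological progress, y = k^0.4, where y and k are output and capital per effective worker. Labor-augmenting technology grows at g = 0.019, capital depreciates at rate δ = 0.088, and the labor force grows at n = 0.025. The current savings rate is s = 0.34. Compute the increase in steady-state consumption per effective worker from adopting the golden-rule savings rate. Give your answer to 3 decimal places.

Capital per effective worker breaks even when investment replaces (n + g + δ)·k; here n + g + δ = 0.132.
Current steady state (s = 0.34): k* = (0.34/0.132)^(1/0.6) ≈ 4.8400, y* = 4.8400^0.4 ≈ 1.8790, c* = (1−0.34)·1.8790 ≈ 1.2402.
At the golden rule the marginal product of capital equals n+g+δ: 0.4·k^(0.4−1) = 0.132. Solving, k_gold = (0.4/0.132)^(1/0.6) ≈ 6.3457.
y_gold = 6.3457^0.4 ≈ 2.0941, c_gold = y_gold − 0.132·k_gold ≈ 1.2564.
Gain: Δc = 1.2564 − 1.2402 ≈ 0.0163.

Δc ≈ 0.016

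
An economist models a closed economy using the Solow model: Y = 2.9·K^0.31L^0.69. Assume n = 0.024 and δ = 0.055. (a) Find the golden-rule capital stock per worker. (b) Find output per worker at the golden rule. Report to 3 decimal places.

The effective depreciation rate is n + δ = 0.024 + 0.055 = 0.079.
Golden rule sets MPK = n+δ: 0.31·2.9·k^(0.31−1) = 0.079, so k_gold = (0.31·2.9/0.079)^(1/0.69) ≈ 33.9334.
y_gold = 2.9·33.9334^0.31 ≈ 8.6475.

(a) k_gold ≈ 33.933; (b) y_gold ≈ 8.648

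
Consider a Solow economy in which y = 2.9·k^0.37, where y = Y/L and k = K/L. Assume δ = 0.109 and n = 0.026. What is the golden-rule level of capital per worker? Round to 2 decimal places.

Capital per worker breaks even when investment replaces (n + δ)·k; here n + δ = 0.135.
At the golden rule the marginal product of capital equals n+δ: 0.37·2.9·k^(0.37−1) = 0.135. Solving, k_gold = (0.37·2.9/0.135)^(1/0.63) ≈ 26.8530.

k_gold ≈ 26.85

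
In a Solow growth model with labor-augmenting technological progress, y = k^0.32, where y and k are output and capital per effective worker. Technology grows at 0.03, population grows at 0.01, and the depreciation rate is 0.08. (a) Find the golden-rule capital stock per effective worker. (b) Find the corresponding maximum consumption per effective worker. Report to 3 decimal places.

(a) k_gold ≈ 4.231; (b) c_gold ≈ 1.079

The effective depreciation rate is n + g + δ = 0.01 + 0.03 + 0.08 = 0.12.
Setting f'(k) = n+g+δ gives 0.32·k^(0.32−1) = 0.12, hence k_gold = (0.32/0.12)^(1/0.68) ≈ 4.2308.
y_gold = 4.2308^0.32 ≈ 1.5866; c_gold = y_gold − 0.12·k_gold ≈ 1.0789.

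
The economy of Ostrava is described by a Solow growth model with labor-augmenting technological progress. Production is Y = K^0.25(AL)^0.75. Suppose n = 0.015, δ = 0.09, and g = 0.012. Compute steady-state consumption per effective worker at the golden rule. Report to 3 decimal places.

c_gold ≈ 0.966

The effective depreciation rate is n + g + δ = 0.015 + 0.012 + 0.09 = 0.117.
Setting f'(k) = n+g+δ gives 0.25·k^(0.25−1) = 0.117, hence k_gold = (0.25/0.117)^(1/0.75) ≈ 2.7522.
y_gold = 2.7522^0.25 ≈ 1.2880.
c_gold = y_gold − (n+g+δ)·k_gold = 1.2880 − 0.117·2.7522 ≈ 0.9660.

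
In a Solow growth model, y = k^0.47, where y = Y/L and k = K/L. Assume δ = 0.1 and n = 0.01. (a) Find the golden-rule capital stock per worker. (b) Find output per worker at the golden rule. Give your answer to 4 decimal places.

(a) k_gold ≈ 15.4885; (b) y_gold ≈ 3.6250

n + δ = 0.01 + 0.1 = 0.11.
At the golden rule the marginal product of capital equals n+δ: 0.47·k^(0.47−1) = 0.11. Solving, k_gold = (0.47/0.11)^(1/0.53) ≈ 15.4885.
y_gold = 15.4885^0.47 ≈ 3.6250.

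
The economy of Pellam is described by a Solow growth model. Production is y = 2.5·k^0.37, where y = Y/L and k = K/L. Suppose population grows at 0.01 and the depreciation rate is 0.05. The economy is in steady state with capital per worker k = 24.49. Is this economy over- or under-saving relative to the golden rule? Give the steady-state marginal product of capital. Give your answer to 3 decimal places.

under-saving; MPK ≈ 0.123

Break-even investment rate: n + δ = 0.01 + 0.05 = 0.06.
MPK = 0.37·2.5·k^(0.37−1) = 0.37·2.5·24.49^(-0.63) ≈ 0.1233.
MPK > 0.06, so the economy is dynamically efficient (under-saving).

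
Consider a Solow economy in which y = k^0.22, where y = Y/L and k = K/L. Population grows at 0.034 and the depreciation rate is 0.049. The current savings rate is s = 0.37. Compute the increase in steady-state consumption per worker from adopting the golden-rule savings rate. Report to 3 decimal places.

Δc ≈ 0.066

Break-even investment rate: n + δ = 0.034 + 0.049 = 0.083.
Current steady state (s = 0.37): k* = (0.37/0.083)^(1/0.78) ≈ 6.7953, y* = 6.7953^0.22 ≈ 1.5244, c* = (1−0.37)·1.5244 ≈ 0.9603.
Golden rule sets MPK = n+δ: 0.22·k^(0.22−1) = 0.083, so k_gold = (0.22/0.083)^(1/0.78) ≈ 3.4894.
y_gold = 3.4894^0.22 ≈ 1.3165, c_gold = y_gold − 0.083·k_gold ≈ 1.0268.
Gain: Δc = 1.0268 − 0.9603 ≈ 0.0665.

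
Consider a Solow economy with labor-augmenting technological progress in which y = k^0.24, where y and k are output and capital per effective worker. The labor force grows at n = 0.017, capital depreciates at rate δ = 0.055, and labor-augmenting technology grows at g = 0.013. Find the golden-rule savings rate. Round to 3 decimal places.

s_gold = 0.240

n + g + δ = 0.017 + 0.013 + 0.055 = 0.085.
At the golden rule MPK = n+g+δ, and in any Cobb-Douglas steady state s = (n+g+δ)·k/y = MPK·k/y = capital's share 0.24.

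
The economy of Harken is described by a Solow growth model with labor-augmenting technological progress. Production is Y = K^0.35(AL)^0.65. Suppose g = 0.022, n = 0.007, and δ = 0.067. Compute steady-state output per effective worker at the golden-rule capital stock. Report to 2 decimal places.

y_gold ≈ 2.01

n + g + δ = 0.007 + 0.022 + 0.067 = 0.096.
At the golden rule the marginal product of capital equals n+g+δ: 0.35·k^(0.35−1) = 0.096. Solving, k_gold = (0.35/0.096)^(1/0.65) ≈ 7.3165.
Output: y_gold = k_gold^0.35 = 7.3165^0.35 ≈ 2.0068.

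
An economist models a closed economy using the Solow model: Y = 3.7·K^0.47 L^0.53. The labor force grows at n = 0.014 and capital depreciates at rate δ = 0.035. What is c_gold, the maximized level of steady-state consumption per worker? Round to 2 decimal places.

Capital per worker breaks even when investment replaces (n + δ)·k; here n + δ = 0.049.
At the golden rule the marginal product of capital equals n+δ: 0.47·3.7·k^(0.47−1) = 0.049. Solving, k_gold = (0.47·3.7/0.049)^(1/0.53) ≈ 840.8598.
y_gold = 3.7·840.8598^0.47 ≈ 87.6641.
c_gold = y_gold − (n+δ)·k_gold = 87.6641 − 0.049·840.8598 ≈ 46.4620.

c_gold ≈ 46.46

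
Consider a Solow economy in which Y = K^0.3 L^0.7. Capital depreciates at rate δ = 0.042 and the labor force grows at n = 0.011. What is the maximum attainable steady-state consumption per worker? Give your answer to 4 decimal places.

Break-even investment rate: n + δ = 0.011 + 0.042 = 0.053.
Golden rule sets MPK = n+δ: 0.3·k^(0.3−1) = 0.053, so k_gold = (0.3/0.053)^(1/0.7) ≈ 11.8985.
y_gold = 11.8985^0.3 ≈ 2.1021.
c_gold = y_gold − (n+δ)·k_gold = 2.1021 − 0.053·11.8985 ≈ 1.4715.

c_gold ≈ 1.4715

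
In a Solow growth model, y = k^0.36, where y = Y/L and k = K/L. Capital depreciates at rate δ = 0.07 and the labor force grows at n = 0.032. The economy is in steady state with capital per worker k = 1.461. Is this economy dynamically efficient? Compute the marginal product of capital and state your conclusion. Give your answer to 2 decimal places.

Break-even investment rate: n + δ = 0.032 + 0.07 = 0.102.
MPK = 0.36·k^(0.36−1) = 0.36·1.461^(-0.64) ≈ 0.2824.
MPK > 0.102, so the economy is dynamically efficient (under-saving).

dynamically efficient; MPK ≈ 0.28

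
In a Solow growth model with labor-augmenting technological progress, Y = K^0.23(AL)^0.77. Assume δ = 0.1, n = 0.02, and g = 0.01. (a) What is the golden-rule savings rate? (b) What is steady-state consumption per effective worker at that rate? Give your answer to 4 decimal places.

The effective depreciation rate is n + g + δ = 0.02 + 0.01 + 0.1 = 0.13.
For Cobb-Douglas, s_gold equals capital's share: s_gold = 0.23.
At the golden rule the marginal product of capital equals n+g+δ: 0.23·k^(0.23−1) = 0.13. Solving, k_gold = (0.23/0.13)^(1/0.77) ≈ 2.0980.
y_gold = 2.0980^0.23 ≈ 1.1858; c_gold = (1−0.23)·y_gold ≈ 0.9131.

(a) s_gold = 0.2300; (b) c_gold ≈ 0.9131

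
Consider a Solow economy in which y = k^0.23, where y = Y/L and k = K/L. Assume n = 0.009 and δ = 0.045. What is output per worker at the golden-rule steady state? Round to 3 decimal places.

n + δ = 0.009 + 0.045 = 0.054.
Maximizing c = f(k) − (n+δ)·k gives f'(k) = n+δ, i.e. 0.23·k^(0.23−1) = 0.054, so k_gold = (0.23/0.054)^(1/0.77) ≈ 6.5662.
Output: y_gold = k_gold^0.23 = 6.5662^0.23 ≈ 1.5416.

y_gold ≈ 1.542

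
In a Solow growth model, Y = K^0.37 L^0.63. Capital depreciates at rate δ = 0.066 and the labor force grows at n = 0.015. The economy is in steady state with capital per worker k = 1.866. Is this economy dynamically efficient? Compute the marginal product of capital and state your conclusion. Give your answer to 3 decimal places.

dynamically efficient; MPK ≈ 0.250

Break-even investment rate: n + δ = 0.015 + 0.066 = 0.081.
MPK = 0.37·k^(0.37−1) = 0.37·1.866^(-0.63) ≈ 0.2498.
MPK > 0.081, so the economy is dynamically efficient (under-saving).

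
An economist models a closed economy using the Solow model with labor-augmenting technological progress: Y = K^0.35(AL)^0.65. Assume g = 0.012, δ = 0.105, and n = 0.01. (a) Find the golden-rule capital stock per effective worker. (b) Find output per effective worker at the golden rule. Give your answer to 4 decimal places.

(a) k_gold ≈ 4.7570; (b) y_gold ≈ 1.7261

Capital per effective worker breaks even when investment replaces (n + g + δ)·k; here n + g + δ = 0.127.
Golden rule sets MPK = n+g+δ: 0.35·k^(0.35−1) = 0.127, so k_gold = (0.35/0.127)^(1/0.65) ≈ 4.7570.
y_gold = 4.7570^0.35 ≈ 1.7261.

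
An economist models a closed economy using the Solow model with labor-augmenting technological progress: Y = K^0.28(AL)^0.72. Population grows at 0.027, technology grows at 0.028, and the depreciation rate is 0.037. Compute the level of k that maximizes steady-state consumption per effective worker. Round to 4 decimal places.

Break-even investment rate: n + g + δ = 0.027 + 0.028 + 0.037 = 0.092.
Maximizing c = f(k) − (n+g+δ)·k gives f'(k) = n+g+δ, i.e. 0.28·k^(0.28−1) = 0.092, so k_gold = (0.28/0.092)^(1/0.72) ≈ 4.6919.

k_gold ≈ 4.6919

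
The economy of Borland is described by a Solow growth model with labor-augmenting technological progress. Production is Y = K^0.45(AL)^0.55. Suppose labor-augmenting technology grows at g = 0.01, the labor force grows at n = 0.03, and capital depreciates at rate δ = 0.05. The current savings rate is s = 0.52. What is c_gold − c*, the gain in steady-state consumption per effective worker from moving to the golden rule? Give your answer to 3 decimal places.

Capital per effective worker breaks even when investment replaces (n + g + δ)·k; here n + g + δ = 0.09.
Current steady state (s = 0.52): k* = (0.52/0.09)^(1/0.55) ≈ 24.2672, y* = 24.2672^0.45 ≈ 4.2001, c* = (1−0.52)·4.2001 ≈ 2.0160.
Golden rule sets MPK = n+g+δ: 0.45·k^(0.45−1) = 0.09, so k_gold = (0.45/0.09)^(1/0.55) ≈ 18.6575.
y_gold = 18.6575^0.45 ≈ 3.7315, c_gold = y_gold − 0.09·k_gold ≈ 2.0523.
Gain: Δc = 2.0523 − 2.0160 ≈ 0.0363.

Δc ≈ 0.036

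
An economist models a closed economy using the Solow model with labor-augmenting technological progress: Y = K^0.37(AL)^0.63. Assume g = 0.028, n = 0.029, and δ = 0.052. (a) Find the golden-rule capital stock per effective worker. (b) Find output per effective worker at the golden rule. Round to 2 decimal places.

Capital per effective worker breaks even when investment replaces (n + g + δ)·k; here n + g + δ = 0.109.
At the golden rule the marginal product of capital equals n+g+δ: 0.37·k^(0.37−1) = 0.109. Solving, k_gold = (0.37/0.109)^(1/0.63) ≈ 6.9583.
y_gold = 6.9583^0.37 ≈ 2.0499.

(a) k_gold ≈ 6.96; (b) y_gold ≈ 2.05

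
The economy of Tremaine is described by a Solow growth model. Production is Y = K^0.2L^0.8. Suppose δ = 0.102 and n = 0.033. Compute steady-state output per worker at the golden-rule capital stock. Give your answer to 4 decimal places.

y_gold ≈ 1.1033

Capital per worker breaks even when investment replaces (n + δ)·k; here n + δ = 0.135.
At the golden rule the marginal product of capital equals n+δ: 0.2·k^(0.2−1) = 0.135. Solving, k_gold = (0.2/0.135)^(1/0.8) ≈ 1.6344.
Output: y_gold = k_gold^0.2 = 1.6344^0.2 ≈ 1.1033.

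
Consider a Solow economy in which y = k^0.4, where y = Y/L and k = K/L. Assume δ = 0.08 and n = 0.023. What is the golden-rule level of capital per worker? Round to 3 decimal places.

k_gold ≈ 9.595

Break-even investment rate: n + δ = 0.023 + 0.08 = 0.103.
Golden rule sets MPK = n+δ: 0.4·k^(0.4−1) = 0.103, so k_gold = (0.4/0.103)^(1/0.6) ≈ 9.5948.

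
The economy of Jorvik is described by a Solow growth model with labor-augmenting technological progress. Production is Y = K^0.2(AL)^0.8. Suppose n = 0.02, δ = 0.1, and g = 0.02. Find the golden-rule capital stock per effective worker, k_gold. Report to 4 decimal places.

Break-even investment rate: n + g + δ = 0.02 + 0.02 + 0.1 = 0.14.
Setting f'(k) = n+g+δ gives 0.2·k^(0.2−1) = 0.14, hence k_gold = (0.2/0.14)^(1/0.8) ≈ 1.5618.

k_gold ≈ 1.5618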